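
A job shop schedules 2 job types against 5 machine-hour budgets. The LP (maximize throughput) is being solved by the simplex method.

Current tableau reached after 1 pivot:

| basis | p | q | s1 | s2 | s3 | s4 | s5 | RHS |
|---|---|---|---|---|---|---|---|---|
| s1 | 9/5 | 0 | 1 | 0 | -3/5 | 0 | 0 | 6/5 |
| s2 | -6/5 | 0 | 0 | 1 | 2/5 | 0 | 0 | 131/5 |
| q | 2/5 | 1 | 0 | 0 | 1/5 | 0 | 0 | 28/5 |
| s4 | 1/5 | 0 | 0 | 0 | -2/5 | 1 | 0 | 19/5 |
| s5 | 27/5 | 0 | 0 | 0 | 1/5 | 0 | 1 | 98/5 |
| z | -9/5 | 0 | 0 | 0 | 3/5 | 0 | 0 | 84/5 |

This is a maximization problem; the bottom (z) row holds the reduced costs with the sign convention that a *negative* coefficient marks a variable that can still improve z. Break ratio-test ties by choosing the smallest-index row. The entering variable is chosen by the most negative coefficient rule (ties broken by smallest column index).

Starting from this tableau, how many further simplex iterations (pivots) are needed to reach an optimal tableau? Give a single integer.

pivot: p in, s1 out → z = 18
No improving column remains; optimal.

1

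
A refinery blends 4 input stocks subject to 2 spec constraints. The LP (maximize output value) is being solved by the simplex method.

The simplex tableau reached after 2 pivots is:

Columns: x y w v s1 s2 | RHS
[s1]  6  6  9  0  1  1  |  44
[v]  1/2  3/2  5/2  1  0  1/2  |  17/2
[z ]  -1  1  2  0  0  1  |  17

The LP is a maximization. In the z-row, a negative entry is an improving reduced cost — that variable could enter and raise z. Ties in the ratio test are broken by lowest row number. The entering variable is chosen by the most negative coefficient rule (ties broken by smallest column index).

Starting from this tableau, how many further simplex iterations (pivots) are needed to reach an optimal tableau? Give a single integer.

1

pivot: x in, s1 out → z = 73/3
No improving column remains; optimal.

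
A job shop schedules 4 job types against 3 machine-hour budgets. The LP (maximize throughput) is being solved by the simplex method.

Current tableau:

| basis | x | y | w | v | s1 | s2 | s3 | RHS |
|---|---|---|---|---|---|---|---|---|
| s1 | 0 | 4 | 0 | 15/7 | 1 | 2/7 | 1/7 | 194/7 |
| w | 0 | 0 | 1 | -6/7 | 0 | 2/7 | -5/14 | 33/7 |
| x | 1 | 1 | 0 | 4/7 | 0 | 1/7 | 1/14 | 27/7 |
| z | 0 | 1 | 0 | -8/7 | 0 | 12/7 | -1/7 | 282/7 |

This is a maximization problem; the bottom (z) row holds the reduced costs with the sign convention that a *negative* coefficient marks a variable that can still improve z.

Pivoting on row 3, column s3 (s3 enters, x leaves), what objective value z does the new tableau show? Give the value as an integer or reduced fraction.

48

Minimum ratio for s3: (27/7)/(1/14) = 54.
z changes by −(z-row coeff of s3)·ratio = −(-1/7)·54 = 54/7.
New z = 282/7 + (54/7) = 48.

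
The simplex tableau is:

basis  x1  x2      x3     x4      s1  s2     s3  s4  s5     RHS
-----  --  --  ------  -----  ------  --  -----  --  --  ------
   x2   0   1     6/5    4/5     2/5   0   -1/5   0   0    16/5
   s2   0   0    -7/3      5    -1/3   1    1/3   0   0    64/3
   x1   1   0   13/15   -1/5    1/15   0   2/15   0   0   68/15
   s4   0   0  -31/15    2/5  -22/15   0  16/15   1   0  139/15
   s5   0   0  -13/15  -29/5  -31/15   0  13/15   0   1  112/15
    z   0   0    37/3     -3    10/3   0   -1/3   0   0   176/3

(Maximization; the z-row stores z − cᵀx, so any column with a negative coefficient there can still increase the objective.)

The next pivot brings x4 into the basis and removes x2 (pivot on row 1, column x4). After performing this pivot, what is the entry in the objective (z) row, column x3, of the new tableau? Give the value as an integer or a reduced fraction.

Pivot element is row 1, column x4: 4/5.
Normalize row 1: new (row 1, x3) = (6/5)/(4/5) = 3/2.
z-row ← z-row − (-3)·(new row 1): 37/3 − (-3)·(3/2) = 101/6.

101/6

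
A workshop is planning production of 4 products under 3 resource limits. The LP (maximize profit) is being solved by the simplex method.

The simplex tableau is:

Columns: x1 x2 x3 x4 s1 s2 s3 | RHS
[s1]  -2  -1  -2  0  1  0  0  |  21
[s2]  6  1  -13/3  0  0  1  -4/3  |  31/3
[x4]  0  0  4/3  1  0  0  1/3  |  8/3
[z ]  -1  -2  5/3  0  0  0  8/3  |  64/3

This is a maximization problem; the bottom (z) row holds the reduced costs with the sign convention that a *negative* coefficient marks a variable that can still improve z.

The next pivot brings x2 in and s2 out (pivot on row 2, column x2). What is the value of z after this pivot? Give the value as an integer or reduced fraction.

42

Minimum ratio for x2: (31/3)/1 = 31/3.
z changes by −(z-row coeff of x2)·ratio = −(-2)·(31/3) = 62/3.
New z = 64/3 + (62/3) = 42.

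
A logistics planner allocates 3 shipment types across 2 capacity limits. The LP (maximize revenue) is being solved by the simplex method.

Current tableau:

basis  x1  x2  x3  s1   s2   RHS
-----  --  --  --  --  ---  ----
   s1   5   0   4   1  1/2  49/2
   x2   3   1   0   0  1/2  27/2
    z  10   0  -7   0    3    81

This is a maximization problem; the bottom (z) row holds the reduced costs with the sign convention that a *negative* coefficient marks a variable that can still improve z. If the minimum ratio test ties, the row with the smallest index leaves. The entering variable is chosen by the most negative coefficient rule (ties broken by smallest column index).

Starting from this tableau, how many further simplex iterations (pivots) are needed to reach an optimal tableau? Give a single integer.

1

pivot: x3 in, s1 out → z = 991/8
No improving column remains; optimal.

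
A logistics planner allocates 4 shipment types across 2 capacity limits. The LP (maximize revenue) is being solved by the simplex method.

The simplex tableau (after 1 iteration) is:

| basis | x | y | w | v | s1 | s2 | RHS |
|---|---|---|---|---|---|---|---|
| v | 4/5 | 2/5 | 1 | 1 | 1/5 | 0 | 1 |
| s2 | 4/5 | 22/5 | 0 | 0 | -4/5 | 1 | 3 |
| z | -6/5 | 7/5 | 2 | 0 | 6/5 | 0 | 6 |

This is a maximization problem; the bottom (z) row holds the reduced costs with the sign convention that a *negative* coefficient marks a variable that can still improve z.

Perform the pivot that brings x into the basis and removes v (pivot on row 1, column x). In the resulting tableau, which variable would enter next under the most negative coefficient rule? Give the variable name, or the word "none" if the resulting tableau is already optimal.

Pivot element 4/5. New z-row = old z-row − (-6/5)·(row 1/(4/5)).
Updated z-row coefficients: x: 0, y: 2, w: 7/2, v: 3/2, s1: 3/2, s2: 0.
No coefficient is strictly negative; the tableau after this pivot is optimal.

none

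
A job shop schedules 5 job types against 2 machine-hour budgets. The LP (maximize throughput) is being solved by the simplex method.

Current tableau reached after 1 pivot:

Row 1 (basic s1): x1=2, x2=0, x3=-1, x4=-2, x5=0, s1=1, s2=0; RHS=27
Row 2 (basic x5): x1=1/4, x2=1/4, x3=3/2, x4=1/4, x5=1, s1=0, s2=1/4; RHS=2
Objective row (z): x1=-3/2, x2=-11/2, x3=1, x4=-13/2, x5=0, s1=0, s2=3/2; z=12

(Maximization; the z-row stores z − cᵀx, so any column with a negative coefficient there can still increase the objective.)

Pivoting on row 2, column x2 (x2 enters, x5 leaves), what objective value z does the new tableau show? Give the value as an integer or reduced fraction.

Minimum ratio for x2: 2/(1/4) = 8.
z changes by −(z-row coeff of x2)·ratio = −(-11/2)·8 = 44.
New z = 12 + 44 = 56.

56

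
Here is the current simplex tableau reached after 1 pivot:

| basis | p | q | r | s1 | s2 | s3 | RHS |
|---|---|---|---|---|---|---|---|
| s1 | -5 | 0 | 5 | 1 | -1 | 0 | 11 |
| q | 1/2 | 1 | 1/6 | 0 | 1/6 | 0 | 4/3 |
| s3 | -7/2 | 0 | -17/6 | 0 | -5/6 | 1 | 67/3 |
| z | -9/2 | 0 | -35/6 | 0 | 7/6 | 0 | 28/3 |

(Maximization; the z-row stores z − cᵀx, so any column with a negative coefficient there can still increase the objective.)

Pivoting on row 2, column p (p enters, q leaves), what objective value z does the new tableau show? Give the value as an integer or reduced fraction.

Minimum ratio for p: (4/3)/(1/2) = 8/3.
z changes by −(z-row coeff of p)·ratio = −(-9/2)·(8/3) = 12.
New z = 28/3 + 12 = 64/3.

64/3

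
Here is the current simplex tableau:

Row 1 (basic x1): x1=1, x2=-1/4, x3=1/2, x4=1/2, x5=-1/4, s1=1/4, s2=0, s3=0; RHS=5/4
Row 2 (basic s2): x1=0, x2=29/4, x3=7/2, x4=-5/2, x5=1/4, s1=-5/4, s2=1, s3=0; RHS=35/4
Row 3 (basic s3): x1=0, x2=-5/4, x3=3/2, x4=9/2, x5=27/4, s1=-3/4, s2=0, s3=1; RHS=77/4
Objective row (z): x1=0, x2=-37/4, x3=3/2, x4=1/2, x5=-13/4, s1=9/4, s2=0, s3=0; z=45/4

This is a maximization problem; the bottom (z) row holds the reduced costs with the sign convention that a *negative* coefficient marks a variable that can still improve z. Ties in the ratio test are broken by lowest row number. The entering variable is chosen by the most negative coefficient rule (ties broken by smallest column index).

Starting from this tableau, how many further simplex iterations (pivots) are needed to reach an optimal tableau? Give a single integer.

3

pivot: x2 in, s2 out → z = 650/29
pivot: x5 in, s3 out → z = 6180/197
pivot: x4 in, x1 out → z = 176/5
No improving column remains; optimal.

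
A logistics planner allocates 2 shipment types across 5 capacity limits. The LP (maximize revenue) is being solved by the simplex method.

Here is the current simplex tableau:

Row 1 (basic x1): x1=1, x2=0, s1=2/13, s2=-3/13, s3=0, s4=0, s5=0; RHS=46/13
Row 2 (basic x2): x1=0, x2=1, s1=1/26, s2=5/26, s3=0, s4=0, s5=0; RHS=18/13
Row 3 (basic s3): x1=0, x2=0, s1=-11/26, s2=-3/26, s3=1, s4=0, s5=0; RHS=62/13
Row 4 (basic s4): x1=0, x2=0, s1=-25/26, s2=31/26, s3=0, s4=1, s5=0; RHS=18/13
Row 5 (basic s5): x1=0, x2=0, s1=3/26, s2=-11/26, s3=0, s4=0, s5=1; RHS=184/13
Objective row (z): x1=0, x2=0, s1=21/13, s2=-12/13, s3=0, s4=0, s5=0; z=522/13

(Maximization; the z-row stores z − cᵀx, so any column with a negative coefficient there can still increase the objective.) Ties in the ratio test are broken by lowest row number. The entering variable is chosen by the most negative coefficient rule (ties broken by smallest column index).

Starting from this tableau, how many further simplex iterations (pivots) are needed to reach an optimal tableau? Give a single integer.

1

pivot: s2 in, s4 out → z = 1278/31
No improving column remains; optimal.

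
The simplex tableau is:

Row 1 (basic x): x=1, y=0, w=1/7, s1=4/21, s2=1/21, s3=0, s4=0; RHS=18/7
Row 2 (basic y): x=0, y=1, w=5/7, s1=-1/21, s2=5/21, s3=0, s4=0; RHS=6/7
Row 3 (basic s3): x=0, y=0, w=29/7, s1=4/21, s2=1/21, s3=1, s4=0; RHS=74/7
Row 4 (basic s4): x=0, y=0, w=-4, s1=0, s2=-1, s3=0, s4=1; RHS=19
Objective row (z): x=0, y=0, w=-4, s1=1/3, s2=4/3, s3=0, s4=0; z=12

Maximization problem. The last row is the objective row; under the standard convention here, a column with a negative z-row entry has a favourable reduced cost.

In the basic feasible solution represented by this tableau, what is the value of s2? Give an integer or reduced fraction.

0

s2 is nonbasic (not in the basis column), so its value in the current BFS is 0.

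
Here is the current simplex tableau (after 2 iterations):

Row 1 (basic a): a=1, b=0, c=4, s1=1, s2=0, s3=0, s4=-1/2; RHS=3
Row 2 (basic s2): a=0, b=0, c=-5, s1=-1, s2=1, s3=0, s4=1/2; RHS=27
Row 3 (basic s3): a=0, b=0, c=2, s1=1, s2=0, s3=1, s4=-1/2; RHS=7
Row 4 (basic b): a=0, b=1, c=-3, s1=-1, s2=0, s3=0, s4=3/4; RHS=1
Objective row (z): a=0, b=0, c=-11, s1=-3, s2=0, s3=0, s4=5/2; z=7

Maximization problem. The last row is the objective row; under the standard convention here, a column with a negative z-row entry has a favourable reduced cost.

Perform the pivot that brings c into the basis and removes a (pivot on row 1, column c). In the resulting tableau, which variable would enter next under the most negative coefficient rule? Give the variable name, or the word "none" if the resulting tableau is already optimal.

Pivot element 4. New z-row = old z-row − (-11)·(row 1/4).
Updated z-row coefficients: a: 11/4, b: 0, c: 0, s1: -1/4, s2: 0, s3: 0, s4: 9/8.
The most negative is -1/4 in column s1, so s1 would enter next.

s1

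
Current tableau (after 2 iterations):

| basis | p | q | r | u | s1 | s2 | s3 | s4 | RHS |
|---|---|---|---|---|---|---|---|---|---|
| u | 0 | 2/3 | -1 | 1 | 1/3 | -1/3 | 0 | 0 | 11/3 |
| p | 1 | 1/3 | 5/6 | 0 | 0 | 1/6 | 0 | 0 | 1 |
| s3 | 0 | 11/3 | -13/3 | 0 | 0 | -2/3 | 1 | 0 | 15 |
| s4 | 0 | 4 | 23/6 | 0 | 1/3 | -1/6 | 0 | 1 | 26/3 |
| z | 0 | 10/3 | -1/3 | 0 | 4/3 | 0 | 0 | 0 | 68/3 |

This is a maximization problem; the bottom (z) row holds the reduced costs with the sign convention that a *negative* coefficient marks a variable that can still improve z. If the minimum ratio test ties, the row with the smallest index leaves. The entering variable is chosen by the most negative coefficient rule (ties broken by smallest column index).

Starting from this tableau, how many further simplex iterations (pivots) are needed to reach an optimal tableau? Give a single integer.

pivot: r in, p out → z = 346/15
No improving column remains; optimal.

1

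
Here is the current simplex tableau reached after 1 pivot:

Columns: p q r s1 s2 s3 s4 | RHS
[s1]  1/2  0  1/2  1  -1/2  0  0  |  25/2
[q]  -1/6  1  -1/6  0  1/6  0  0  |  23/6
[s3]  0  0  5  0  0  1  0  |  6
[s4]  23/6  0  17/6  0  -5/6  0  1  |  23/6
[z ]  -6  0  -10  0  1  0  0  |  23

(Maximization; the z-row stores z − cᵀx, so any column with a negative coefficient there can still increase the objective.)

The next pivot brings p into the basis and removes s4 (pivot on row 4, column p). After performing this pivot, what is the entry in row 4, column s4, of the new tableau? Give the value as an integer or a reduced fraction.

Pivot element is row 4, column p: 23/6.
Normalize row 4: new (row 4, s4) = 1/(23/6) = 6/23.
Row 4 is the pivot row, so the entry is 6/23.

6/23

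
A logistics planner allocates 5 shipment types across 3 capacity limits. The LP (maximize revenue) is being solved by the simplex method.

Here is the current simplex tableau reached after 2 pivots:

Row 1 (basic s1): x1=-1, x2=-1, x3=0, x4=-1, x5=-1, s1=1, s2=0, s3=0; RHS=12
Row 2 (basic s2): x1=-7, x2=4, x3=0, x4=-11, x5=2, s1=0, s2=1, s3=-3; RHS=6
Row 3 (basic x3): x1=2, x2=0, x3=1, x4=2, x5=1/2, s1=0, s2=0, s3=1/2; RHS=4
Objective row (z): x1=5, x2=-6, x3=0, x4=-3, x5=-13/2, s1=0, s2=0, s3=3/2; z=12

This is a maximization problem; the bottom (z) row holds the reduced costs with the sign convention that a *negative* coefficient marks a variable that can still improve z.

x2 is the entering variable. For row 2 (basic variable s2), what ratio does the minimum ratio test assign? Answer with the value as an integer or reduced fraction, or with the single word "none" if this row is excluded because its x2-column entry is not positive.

Ratio = RHS / (x2 entry) = 6 / 4 = 3/2.

3/2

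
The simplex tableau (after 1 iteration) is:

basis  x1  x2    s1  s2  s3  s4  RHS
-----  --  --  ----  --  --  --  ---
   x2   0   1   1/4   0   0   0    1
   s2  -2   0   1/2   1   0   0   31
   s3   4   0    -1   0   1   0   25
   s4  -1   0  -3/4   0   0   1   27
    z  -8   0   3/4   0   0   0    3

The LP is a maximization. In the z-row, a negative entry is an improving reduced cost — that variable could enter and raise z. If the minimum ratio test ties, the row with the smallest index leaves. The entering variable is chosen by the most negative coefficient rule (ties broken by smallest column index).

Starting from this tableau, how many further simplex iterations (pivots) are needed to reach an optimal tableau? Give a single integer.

2

pivot: x1 in, s3 out → z = 53
pivot: s1 in, x2 out → z = 58
No improving column remains; optimal.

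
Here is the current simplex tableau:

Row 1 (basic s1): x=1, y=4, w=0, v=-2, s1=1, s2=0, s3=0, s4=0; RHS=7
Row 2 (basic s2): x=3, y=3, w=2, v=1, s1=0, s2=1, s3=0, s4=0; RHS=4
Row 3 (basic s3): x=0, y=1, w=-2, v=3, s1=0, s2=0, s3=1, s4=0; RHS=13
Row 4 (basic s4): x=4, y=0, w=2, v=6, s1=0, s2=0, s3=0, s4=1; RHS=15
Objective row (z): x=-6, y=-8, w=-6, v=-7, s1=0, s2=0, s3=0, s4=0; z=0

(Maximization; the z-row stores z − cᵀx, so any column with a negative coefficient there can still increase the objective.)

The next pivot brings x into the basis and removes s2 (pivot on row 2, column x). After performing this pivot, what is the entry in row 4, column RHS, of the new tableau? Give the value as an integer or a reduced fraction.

Pivot element is row 2, column x: 3.
Normalize row 2: new (row 2, RHS) = 4/3 = 4/3.
row 4 ← row 4 − 4·(new row 2): 15 − 4·(4/3) = 29/3.

29/3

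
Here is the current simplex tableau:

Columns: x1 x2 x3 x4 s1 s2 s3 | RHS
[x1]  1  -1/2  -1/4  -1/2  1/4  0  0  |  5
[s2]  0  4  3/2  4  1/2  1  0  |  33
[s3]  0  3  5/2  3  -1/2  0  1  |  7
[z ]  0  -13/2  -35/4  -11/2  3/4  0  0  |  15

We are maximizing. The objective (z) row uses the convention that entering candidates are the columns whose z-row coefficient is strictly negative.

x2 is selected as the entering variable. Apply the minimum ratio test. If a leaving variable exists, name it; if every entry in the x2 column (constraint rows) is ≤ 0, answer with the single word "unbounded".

s3

Ratios: row 1 (x1): entry -1/2 ≤ 0, skip; row 2 (s2): 33/4 = 33/4; row 3 (s3): 7/3 = 7/3.
Minimum ratio is in the s3 row, so s3 leaves.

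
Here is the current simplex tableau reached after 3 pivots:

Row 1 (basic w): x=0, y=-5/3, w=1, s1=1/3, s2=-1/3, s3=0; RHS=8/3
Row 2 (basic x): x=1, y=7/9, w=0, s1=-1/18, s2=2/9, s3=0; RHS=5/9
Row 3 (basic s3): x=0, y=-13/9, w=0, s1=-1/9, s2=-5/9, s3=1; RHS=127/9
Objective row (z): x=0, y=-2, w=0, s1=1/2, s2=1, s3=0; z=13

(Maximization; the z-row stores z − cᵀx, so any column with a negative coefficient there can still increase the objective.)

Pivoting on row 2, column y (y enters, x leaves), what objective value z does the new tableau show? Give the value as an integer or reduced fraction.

101/7

Minimum ratio for y: (5/9)/(7/9) = 5/7.
z changes by −(z-row coeff of y)·ratio = −(-2)·(5/7) = 10/7.
New z = 13 + (10/7) = 101/7.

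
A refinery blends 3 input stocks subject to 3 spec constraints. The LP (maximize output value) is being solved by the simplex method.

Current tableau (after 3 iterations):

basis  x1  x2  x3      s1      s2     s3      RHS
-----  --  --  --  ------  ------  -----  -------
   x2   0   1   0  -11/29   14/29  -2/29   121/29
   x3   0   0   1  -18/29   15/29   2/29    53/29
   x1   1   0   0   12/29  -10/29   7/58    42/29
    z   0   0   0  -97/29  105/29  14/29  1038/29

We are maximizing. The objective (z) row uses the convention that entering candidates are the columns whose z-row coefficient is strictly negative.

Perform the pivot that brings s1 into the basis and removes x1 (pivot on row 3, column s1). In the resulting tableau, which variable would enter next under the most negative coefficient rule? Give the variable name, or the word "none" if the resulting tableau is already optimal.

Pivot element 12/29. New z-row = old z-row − (-97/29)·(row 3/(12/29)).
Updated z-row coefficients: x1: 97/12, x2: 0, x3: 0, s1: 0, s2: 5/6, s3: 35/24.
No coefficient is strictly negative; the tableau after this pivot is optimal.

none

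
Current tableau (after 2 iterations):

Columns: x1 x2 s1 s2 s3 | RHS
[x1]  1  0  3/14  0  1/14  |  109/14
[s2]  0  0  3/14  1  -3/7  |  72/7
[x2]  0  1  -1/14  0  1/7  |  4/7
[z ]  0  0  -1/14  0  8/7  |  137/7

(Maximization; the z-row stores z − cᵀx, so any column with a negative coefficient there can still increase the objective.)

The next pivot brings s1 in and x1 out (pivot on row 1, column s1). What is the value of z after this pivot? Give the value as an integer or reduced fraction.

Minimum ratio for s1: (109/14)/(3/14) = 109/3.
z changes by −(z-row coeff of s1)·ratio = −(-1/14)·(109/3) = 109/42.
New z = 137/7 + (109/42) = 133/6.

133/6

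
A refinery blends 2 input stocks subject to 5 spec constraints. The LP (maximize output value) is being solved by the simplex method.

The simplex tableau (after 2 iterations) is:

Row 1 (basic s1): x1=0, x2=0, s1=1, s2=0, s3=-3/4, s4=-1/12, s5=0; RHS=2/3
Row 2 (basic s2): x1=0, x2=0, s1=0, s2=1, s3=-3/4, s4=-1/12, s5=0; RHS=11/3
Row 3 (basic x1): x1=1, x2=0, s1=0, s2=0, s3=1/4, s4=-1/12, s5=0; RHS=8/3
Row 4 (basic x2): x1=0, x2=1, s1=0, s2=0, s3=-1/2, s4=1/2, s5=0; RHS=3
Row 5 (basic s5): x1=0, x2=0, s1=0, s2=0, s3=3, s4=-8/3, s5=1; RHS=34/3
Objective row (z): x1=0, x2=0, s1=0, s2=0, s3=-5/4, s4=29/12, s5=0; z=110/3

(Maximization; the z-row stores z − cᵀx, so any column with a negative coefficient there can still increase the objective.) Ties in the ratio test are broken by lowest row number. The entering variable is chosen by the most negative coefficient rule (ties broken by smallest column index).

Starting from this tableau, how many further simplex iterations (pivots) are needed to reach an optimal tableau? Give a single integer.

pivot: s3 in, s5 out → z = 745/18
No improving column remains; optimal.

1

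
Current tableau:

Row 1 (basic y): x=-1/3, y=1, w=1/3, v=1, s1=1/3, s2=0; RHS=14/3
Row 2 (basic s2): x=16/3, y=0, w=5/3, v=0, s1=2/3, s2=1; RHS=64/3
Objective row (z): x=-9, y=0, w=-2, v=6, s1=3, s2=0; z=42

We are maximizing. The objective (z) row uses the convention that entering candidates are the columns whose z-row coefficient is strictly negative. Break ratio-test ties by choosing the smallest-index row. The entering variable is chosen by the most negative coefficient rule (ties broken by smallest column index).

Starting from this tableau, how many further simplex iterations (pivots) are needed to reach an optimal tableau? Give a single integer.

pivot: x in, s2 out → z = 78
No improving column remains; optimal.

1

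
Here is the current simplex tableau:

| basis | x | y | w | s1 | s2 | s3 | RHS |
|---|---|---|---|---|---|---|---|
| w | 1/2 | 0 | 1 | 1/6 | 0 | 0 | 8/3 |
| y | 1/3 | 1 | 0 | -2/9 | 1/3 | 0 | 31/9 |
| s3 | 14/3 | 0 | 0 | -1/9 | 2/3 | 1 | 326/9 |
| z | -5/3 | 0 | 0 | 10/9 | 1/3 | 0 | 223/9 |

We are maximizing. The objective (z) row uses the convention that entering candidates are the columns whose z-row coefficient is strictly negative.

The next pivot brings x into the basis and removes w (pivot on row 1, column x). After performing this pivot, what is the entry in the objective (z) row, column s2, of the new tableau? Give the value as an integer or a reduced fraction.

1/3

Pivot element is row 1, column x: 1/2.
Normalize row 1: new (row 1, s2) = 0/(1/2) = 0.
z-row ← z-row − (-5/3)·(new row 1): 1/3 − (-5/3)·0 = 1/3.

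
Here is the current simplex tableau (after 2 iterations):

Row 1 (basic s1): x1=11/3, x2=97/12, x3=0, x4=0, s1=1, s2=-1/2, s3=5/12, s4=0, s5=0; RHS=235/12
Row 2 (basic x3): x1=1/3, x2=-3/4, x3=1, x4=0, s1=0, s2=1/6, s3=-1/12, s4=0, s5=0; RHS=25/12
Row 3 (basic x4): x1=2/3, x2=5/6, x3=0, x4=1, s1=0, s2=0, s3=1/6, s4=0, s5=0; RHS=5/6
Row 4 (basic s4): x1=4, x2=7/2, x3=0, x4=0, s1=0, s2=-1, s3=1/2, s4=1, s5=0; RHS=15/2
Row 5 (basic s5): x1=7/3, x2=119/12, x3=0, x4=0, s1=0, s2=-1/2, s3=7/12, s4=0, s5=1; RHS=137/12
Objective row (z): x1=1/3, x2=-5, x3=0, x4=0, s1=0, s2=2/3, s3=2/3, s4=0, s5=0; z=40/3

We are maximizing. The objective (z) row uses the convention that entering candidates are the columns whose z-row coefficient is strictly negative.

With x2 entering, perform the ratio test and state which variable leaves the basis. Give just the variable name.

Ratios: row 1 (s1): (235/12)/(97/12) = 235/97; row 2 (x3): entry -3/4 ≤ 0, skip; row 3 (x4): (5/6)/(5/6) = 1; row 4 (s4): (15/2)/(7/2) = 15/7; row 5 (s5): (137/12)/(119/12) = 137/119.
Minimum ratio 1 is in the x4 row, so x4 leaves.

x4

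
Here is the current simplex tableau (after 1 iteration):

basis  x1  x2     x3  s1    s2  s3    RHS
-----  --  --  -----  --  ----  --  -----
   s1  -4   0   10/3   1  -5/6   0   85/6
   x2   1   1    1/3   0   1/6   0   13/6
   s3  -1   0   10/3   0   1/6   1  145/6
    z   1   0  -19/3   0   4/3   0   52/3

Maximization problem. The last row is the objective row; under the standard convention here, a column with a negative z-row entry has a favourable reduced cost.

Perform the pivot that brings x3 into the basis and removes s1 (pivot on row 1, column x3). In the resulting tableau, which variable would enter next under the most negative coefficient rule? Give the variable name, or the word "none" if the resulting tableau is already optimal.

x1

Pivot element 10/3. New z-row = old z-row − (-19/3)·(row 1/(10/3)).
Updated z-row coefficients: x1: -33/5, x2: 0, x3: 0, s1: 19/10, s2: -1/4, s3: 0.
The most negative is -33/5 in column x1, so x1 would enter next.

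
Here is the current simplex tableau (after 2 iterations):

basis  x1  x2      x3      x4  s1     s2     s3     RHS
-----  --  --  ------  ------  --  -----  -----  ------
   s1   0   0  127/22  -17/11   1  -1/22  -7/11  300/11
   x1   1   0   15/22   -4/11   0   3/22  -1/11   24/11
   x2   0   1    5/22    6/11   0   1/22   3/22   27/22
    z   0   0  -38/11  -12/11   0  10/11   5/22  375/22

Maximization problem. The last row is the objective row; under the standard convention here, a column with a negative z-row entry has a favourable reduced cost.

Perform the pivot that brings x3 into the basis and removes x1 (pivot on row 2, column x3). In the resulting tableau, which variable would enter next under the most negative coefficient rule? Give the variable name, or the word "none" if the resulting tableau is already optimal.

x4

Pivot element 15/22. New z-row = old z-row − (-38/11)·(row 2/(15/22)).
Updated z-row coefficients: x1: 76/15, x2: 0, x3: 0, x4: -44/15, s1: 0, s2: 8/5, s3: -7/30.
The most negative is -44/15 in column x4, so x4 would enter next.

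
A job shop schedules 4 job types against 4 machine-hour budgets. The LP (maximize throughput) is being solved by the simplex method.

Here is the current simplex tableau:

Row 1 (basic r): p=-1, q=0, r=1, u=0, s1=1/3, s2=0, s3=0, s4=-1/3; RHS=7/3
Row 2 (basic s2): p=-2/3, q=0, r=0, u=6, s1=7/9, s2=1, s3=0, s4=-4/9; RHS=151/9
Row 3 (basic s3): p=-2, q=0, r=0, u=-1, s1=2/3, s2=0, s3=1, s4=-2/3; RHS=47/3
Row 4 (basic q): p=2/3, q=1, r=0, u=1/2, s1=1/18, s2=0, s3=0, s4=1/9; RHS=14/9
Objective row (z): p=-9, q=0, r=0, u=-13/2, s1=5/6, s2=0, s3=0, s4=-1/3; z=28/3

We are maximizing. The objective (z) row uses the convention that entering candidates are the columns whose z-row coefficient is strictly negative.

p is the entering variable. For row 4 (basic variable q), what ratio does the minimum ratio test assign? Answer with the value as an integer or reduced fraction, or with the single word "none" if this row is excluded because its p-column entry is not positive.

Ratio = RHS / (p entry) = (14/9) / (2/3) = 7/3.

7/3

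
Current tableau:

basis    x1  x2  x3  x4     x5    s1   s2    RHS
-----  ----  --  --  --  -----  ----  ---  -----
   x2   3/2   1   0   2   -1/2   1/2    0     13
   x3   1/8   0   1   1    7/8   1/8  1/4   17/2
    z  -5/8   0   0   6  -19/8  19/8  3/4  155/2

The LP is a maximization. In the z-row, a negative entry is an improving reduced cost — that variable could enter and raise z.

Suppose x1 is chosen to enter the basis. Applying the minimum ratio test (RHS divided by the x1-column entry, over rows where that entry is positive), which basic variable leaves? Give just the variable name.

x2

Ratios: row 1 (x2): 13/(3/2) = 26/3; row 2 (x3): (17/2)/(1/8) = 68.
Minimum ratio 26/3 is in the x2 row, so x2 leaves.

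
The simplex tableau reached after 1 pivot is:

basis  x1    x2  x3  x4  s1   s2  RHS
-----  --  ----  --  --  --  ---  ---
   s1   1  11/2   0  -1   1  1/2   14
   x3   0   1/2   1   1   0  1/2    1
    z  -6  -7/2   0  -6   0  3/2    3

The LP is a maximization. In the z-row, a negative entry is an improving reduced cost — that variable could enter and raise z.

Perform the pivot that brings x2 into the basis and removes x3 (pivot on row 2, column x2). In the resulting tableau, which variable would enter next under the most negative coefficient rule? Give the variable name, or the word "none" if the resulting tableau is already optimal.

x1

Pivot element 1/2. New z-row = old z-row − (-7/2)·(row 2/(1/2)).
Updated z-row coefficients: x1: -6, x2: 0, x3: 7, x4: 1, s1: 0, s2: 5.
The most negative is -6 in column x1, so x1 would enter next.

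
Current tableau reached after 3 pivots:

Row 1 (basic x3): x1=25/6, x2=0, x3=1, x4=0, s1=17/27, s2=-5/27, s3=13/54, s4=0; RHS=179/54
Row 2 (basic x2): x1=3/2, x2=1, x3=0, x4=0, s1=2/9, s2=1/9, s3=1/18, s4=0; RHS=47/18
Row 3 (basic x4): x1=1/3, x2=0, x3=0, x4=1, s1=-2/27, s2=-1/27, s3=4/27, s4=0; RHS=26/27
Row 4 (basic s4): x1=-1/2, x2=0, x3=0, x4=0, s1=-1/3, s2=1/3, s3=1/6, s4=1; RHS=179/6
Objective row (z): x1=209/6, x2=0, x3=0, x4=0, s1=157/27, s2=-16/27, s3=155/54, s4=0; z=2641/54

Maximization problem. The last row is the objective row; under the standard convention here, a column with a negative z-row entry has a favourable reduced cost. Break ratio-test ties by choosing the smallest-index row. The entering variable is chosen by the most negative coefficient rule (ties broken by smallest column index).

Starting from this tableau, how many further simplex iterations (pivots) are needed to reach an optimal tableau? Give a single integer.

pivot: s2 in, x2 out → z = 377/6
No improving column remains; optimal.

1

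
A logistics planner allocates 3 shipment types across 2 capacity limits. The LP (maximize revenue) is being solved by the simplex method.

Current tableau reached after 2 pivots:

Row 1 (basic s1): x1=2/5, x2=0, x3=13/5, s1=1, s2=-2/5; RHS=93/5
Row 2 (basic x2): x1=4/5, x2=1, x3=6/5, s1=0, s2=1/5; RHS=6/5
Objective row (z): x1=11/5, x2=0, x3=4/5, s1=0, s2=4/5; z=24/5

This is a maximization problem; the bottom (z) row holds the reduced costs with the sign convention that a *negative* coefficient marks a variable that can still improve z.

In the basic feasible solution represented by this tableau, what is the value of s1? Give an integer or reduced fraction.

s1 is basic (row 1); its value is the RHS of that row: 93/5.

93/5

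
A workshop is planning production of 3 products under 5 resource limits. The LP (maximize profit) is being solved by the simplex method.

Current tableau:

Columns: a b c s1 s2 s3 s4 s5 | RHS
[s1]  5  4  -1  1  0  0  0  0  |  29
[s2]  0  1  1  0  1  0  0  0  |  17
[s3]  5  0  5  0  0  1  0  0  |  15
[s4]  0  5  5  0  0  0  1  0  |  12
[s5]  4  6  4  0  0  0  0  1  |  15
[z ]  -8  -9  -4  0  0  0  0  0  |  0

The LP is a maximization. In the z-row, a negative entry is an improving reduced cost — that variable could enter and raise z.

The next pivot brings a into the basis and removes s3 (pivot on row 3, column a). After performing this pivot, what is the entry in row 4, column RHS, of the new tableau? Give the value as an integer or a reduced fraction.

Pivot element is row 3, column a: 5.
Normalize row 3: new (row 3, RHS) = 15/5 = 3.
row 4 ← row 4 − 0·(new row 3): 12 − 0·3 = 12.

12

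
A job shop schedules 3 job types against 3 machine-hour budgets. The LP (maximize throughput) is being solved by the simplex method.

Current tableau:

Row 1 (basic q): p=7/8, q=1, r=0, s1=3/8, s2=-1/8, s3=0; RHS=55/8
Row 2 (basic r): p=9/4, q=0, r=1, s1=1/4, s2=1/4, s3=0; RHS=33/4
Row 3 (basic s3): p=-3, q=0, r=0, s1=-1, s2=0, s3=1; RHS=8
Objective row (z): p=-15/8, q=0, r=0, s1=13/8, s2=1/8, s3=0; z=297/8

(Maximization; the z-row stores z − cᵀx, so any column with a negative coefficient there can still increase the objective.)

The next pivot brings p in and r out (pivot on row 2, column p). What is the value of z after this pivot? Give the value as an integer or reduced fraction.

44

Minimum ratio for p: (33/4)/(9/4) = 11/3.
z changes by −(z-row coeff of p)·ratio = −(-15/8)·(11/3) = 55/8.
New z = 297/8 + (55/8) = 44.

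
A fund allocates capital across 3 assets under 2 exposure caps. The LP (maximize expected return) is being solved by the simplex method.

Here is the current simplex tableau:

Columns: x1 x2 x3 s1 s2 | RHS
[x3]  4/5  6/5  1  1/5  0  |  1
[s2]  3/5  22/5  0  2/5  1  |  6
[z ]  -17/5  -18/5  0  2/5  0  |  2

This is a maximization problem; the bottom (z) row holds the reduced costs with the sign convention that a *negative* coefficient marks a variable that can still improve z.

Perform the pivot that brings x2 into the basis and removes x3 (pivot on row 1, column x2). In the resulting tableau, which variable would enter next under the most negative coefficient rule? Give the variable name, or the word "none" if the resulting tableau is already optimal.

x1

Pivot element 6/5. New z-row = old z-row − (-18/5)·(row 1/(6/5)).
Updated z-row coefficients: x1: -1, x2: 0, x3: 3, s1: 1, s2: 0.
The most negative is -1 in column x1, so x1 would enter next.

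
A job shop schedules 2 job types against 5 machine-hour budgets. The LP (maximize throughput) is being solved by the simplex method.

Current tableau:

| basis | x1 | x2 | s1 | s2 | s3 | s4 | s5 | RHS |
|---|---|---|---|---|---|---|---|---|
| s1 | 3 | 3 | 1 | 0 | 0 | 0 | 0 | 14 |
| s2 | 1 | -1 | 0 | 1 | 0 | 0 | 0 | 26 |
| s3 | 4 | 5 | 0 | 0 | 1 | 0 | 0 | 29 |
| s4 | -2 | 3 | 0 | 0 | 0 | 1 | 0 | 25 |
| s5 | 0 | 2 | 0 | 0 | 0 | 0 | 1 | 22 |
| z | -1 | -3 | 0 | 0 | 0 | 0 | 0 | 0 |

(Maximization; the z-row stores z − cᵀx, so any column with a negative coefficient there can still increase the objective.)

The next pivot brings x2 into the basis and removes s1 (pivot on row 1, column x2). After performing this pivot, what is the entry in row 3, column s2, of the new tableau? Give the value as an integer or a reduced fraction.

0

Pivot element is row 1, column x2: 3.
Normalize row 1: new (row 1, s2) = 0/3 = 0.
row 3 ← row 3 − 5·(new row 1): 0 − 5·0 = 0.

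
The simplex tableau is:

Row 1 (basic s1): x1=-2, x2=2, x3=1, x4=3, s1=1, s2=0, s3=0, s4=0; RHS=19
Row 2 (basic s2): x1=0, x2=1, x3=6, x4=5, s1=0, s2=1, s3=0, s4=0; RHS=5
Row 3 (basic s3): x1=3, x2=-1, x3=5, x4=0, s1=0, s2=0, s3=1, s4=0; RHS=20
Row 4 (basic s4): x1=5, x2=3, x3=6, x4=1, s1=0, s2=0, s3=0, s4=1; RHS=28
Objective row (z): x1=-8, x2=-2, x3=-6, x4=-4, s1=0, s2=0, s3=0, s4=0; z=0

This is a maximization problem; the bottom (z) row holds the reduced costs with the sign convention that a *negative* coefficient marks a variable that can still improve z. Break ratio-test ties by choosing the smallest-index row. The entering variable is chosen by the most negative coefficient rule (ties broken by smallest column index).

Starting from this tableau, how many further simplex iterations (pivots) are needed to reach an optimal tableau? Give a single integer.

2

pivot: x1 in, s4 out → z = 224/5
pivot: x4 in, s2 out → z = 236/5
No improving column remains; optimal.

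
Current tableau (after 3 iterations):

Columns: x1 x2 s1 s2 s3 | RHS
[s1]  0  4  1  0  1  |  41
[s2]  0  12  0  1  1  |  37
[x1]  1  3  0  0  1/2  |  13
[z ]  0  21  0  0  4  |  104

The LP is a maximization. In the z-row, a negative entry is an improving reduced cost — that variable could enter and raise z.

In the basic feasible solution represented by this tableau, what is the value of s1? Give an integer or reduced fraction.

s1 is basic (row 1); its value is the RHS of that row: 41.

41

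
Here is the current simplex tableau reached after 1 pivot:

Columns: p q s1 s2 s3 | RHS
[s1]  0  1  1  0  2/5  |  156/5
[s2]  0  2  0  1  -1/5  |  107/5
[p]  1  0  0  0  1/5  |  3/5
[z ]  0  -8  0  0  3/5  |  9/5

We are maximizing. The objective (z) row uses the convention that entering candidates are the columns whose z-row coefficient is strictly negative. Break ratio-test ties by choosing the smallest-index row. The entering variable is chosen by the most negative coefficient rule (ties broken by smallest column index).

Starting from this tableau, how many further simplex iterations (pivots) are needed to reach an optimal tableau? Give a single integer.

2

pivot: q in, s2 out → z = 437/5
pivot: s3 in, p out → z = 88
No improving column remains; optimal.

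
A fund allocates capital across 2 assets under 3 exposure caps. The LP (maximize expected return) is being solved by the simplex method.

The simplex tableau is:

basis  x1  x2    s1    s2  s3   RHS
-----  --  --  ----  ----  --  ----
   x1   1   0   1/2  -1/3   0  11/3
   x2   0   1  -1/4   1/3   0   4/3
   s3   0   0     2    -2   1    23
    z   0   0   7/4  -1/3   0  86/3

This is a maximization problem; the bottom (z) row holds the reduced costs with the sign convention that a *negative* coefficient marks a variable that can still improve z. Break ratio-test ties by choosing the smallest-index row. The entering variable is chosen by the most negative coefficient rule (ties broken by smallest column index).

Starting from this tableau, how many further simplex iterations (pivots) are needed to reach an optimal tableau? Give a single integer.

1

pivot: s2 in, x2 out → z = 30
No improving column remains; optimal.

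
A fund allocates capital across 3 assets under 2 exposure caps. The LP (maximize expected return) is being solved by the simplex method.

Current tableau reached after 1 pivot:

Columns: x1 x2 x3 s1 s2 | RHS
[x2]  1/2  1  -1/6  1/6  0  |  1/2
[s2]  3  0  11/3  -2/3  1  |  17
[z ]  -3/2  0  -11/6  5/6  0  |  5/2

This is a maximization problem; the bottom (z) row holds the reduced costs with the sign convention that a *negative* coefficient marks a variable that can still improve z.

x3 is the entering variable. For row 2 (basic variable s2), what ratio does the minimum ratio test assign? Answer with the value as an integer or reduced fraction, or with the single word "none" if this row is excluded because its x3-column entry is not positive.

51/11

Ratio = RHS / (x3 entry) = 17 / (11/3) = 51/11.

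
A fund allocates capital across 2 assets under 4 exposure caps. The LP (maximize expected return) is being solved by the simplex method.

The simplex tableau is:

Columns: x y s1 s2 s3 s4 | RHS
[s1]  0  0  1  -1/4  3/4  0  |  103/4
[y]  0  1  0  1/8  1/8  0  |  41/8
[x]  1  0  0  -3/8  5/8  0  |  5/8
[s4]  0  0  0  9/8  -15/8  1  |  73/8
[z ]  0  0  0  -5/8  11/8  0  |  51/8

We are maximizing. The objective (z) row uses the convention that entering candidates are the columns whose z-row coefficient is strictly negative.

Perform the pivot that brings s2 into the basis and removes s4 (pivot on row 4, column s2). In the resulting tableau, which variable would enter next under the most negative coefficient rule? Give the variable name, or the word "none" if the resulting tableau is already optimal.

Pivot element 9/8. New z-row = old z-row − (-5/8)·(row 4/(9/8)).
Updated z-row coefficients: x: 0, y: 0, s1: 0, s2: 0, s3: 1/3, s4: 5/9.
No coefficient is strictly negative; the tableau after this pivot is optimal.

none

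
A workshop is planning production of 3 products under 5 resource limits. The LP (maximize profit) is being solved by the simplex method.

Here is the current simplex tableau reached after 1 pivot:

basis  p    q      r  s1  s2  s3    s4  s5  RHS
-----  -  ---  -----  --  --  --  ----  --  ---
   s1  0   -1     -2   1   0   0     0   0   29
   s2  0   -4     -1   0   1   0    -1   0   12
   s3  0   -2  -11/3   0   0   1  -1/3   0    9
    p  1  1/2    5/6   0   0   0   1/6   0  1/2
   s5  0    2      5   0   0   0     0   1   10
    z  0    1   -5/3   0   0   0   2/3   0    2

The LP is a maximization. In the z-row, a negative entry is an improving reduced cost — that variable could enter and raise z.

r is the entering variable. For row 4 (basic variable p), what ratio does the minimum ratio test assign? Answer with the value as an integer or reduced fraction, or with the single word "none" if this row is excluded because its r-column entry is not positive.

3/5

Ratio = RHS / (r entry) = (1/2) / (5/6) = 3/5.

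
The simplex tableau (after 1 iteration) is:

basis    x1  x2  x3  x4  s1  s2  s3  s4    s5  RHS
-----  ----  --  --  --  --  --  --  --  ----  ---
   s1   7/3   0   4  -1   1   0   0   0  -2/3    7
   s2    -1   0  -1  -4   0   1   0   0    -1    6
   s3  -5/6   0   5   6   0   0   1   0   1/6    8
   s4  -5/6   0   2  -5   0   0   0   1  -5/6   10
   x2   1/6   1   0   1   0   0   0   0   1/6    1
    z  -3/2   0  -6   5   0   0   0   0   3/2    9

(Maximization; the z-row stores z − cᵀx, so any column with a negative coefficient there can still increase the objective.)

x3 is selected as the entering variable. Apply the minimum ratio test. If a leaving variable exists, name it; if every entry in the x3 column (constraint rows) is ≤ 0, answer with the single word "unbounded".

Ratios: row 1 (s1): 7/4 = 7/4; row 2 (s2): entry -1 ≤ 0, skip; row 3 (s3): 8/5 = 8/5; row 4 (s4): 10/2 = 5; row 5 (x2): entry 0 ≤ 0, skip.
Minimum ratio is in the s3 row, so s3 leaves.

s3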